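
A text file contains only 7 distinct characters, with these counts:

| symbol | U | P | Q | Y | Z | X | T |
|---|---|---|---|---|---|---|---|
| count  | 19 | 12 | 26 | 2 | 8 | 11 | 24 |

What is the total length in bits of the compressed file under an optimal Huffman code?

266

Merge the two smallest weights repeatedly:
combine Y(2), Z(8) → 10
combine 10, X(11) → 21
combine P(12), U(19) → 31
combine 21, T(24) → 45
combine Q(26), 31 → 57
combine 45, 57 → 102
Each symbol's bit-cost is frequency × depth; summing gives 266 bits (equivalently 10 + 21 + 31 + 45 + 57 + 102).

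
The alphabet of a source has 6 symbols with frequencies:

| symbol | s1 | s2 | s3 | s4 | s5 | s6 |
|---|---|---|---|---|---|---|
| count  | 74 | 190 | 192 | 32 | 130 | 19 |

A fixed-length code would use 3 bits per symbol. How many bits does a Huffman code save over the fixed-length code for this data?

461

Fixed-length: 3 bits × 637 symbols = 1911 bits.
Huffman merges:
combine s6(19), s4(32) → 51
combine 51, s1(74) → 125
combine 125, s5(130) → 255
combine s2(190), s3(192) → 382
combine 255, 382 → 637
Huffman total = 51 + 125 + 255 + 382 + 637 = 1450 bits.
Saving = 1911 − 1450 = 461 bits.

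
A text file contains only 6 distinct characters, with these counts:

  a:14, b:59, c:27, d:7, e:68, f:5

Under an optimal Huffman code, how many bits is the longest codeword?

Merge the two lowest-weight nodes at each step:
combine f(5), d(7) → 12
combine 12, a(14) → 26
combine 26, c(27) → 53
combine 53, b(59) → 112
combine e(68), 112 → 180
The first pair merged (f, d) ends up deepest, at depth 5.

5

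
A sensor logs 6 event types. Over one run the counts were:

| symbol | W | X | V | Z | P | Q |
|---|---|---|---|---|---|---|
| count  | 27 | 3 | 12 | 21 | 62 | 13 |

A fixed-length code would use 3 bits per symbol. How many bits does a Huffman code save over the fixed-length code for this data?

Fixed-length: 3 bits × 138 symbols = 414 bits.
Huffman merges:
merge X(3) and V(12): 15
merge Q(13) and 15: 28
merge Z(21) and W(27): 48
merge 28 and 48: 76
merge P(62) and 76: 138
Huffman total = 15 + 28 + 48 + 76 + 138 = 305 bits.
Saving = 414 − 305 = 109 bits.

109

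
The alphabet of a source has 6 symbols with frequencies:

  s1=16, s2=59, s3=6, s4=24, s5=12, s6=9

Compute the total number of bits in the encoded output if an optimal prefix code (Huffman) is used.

275

Greedily combine the two least-frequent nodes:
s3(6) + s6(9) → 15
s5(12) + 15 → 27
s1(16) + s4(24) → 40
27 + 40 → 67
s2(59) + 67 → 126
The encoded length is the sum of every internal node's weight: 15 + 27 + 40 + 67 + 126 = 275 bits.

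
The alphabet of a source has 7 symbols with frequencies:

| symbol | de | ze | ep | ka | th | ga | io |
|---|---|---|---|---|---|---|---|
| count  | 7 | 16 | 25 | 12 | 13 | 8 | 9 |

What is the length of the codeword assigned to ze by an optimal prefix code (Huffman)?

2

Repeatedly merge the two smallest:
de(7) + ga(8) → 15
io(9) + ka(12) → 21
th(13) + 15 → 28
ze(16) + 21 → 37
ep(25) + 28 → 53
37 + 53 → 90
The subtree containing ze is merged 2 times, so code length = 2.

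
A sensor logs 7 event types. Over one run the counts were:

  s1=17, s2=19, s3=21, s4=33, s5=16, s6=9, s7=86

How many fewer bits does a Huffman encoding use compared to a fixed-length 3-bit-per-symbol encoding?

111

Fixed-length: 3 bits × 201 symbols = 603 bits.
Huffman merges:
merge s6(9) and s5(16): 25
merge s1(17) and s2(19): 36
merge s3(21) and 25: 46
merge s4(33) and 36: 69
merge 46 and 69: 115
merge s7(86) and 115: 201
Huffman total = 25 + 36 + 46 + 69 + 115 + 201 = 492 bits.
Saving = 603 − 492 = 111 bits.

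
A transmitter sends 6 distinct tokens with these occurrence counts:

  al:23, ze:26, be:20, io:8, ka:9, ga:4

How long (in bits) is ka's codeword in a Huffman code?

Build the tree from the bottom:
combine ga(4), io(8) → 12
combine ka(9), 12 → 21
combine be(20), 21 → 41
combine al(23), ze(26) → 49
combine 41, 49 → 90
The subtree containing ka is merged 3 times, so code length = 3.

3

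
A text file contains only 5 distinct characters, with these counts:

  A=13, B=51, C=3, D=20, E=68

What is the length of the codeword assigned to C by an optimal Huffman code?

4

Repeatedly merge the two smallest:
C(3) + A(13) → 16
16 + D(20) → 36
36 + B(51) → 87
E(68) + 87 → 155
The subtree containing C is merged 4 times, so code length = 4.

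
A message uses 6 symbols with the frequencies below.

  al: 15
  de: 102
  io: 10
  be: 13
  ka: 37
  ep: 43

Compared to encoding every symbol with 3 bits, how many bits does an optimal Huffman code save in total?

Fixed-length: 3 bits × 220 symbols = 660 bits.
Huffman merges:
io(10) + be(13) → 23
al(15) + 23 → 38
ka(37) + 38 → 75
ep(43) + 75 → 118
de(102) + 118 → 220
Huffman total = 23 + 38 + 75 + 118 + 220 = 474 bits.
Saving = 660 − 474 = 186 bits.

186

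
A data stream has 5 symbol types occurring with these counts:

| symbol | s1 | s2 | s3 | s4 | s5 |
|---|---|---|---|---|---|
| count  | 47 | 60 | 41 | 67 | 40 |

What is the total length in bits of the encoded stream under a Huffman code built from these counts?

Merge the two smallest weights repeatedly:
merge s5(40) and s3(41): 81
merge s1(47) and s2(60): 107
merge s4(67) and 81: 148
merge 107 and 148: 255
Each symbol's bit-cost is frequency × depth; summing gives 591 bits (equivalently 81 + 107 + 148 + 255).

591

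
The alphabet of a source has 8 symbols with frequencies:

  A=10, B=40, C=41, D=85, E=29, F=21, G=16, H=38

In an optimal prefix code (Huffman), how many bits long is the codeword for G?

4

Repeatedly merge the two smallest:
A(10) + G(16) → 26
F(21) + 26 → 47
E(29) + H(38) → 67
B(40) + C(41) → 81
47 + 67 → 114
81 + D(85) → 166
114 + 166 → 280
G sits 4 levels below the root, so its codeword is 4 bits.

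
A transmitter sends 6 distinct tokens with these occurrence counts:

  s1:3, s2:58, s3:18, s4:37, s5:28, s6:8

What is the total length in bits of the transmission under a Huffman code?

343

Merge the two smallest weights repeatedly:
merge s1(3) and s6(8): 11
merge 11 and s3(18): 29
merge s5(28) and 29: 57
merge s4(37) and 57: 94
merge s2(58) and 94: 152
Total encoded bits = sum of merged weights = 11 + 29 + 57 + 94 + 152 = 343.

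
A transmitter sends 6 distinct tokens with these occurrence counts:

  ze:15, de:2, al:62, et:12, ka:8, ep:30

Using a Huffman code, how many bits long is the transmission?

265

Greedily combine the two least-frequent nodes:
de(2) + ka(8) → 10
10 + et(12) → 22
ze(15) + 22 → 37
ep(30) + 37 → 67
al(62) + 67 → 129
Each symbol's bit-cost is frequency × depth; summing gives 265 bits (equivalently 10 + 22 + 37 + 67 + 129).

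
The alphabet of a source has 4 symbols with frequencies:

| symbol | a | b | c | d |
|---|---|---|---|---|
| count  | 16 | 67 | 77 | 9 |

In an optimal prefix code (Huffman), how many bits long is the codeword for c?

1

Build the tree from the bottom:
combine d(9), a(16) → 25
combine 25, b(67) → 92
combine c(77), 92 → 169
c sits one level below the root: a 1-bit codeword.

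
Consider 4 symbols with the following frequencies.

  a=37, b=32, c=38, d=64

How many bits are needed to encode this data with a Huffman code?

342

Merge the two smallest weights repeatedly:
merge b(32) and a(37): 69
merge c(38) and d(64): 102
merge 69 and 102: 171
Total encoded bits = sum of merged weights = 69 + 102 + 171 = 342.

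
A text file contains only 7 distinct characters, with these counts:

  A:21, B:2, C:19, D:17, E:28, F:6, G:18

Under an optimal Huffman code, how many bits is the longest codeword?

Merge the two lowest-weight nodes at each step:
merge B(2) and F(6): 8
merge 8 and D(17): 25
merge G(18) and C(19): 37
merge A(21) and 25: 46
merge E(28) and 37: 65
merge 46 and 65: 111
Maximum depth reached is 4.

4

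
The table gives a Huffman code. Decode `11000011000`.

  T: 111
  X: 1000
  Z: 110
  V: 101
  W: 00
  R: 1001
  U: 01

Read left to right; each codeword is recognised as soon as it completes (prefix code):
  110→Z | 00→W | 01→U | 1000→X
Decoded message: ZWUX

ZWUX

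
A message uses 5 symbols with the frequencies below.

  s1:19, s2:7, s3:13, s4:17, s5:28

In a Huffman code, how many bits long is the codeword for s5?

2

Repeatedly merge the two smallest:
s2(7) + s3(13) → 20
s4(17) + s1(19) → 36
20 + s5(28) → 48
36 + 48 → 84
The subtree containing s5 is merged 2 times, so code length = 2.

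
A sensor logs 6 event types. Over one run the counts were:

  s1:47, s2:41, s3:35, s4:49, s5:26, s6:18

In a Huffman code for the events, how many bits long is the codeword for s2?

Huffman merges, smallest pair first:
s6(18) + s5(26) → 44
s3(35) + s2(41) → 76
44 + s1(47) → 91
s4(49) + 76 → 125
91 + 125 → 216
The subtree containing s2 is merged 3 times, so code length = 3.

3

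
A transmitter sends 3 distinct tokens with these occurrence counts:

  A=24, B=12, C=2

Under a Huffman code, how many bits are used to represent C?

Huffman merges, smallest pair first:
C(2) + B(12) → 14
14 + A(24) → 38
C's leaf is at depth 2, giving a 2-bit codeword.

2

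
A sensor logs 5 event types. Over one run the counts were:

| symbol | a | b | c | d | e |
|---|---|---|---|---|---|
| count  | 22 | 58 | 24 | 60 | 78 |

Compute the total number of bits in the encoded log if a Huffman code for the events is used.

530

Merge the two smallest weights repeatedly:
a(22) + c(24) → 46
46 + b(58) → 104
d(60) + e(78) → 138
104 + 138 → 242
Total encoded bits = sum of merged weights = 46 + 104 + 138 + 242 = 530.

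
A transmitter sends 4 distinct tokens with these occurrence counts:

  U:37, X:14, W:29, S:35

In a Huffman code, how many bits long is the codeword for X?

2

Repeatedly merge the two smallest:
X(14) + W(29) → 43
S(35) + U(37) → 72
43 + 72 → 115
X sits 2 levels below the root, so its codeword is 2 bits.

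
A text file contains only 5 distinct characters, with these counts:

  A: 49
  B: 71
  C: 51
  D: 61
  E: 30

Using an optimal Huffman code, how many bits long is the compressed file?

Greedily combine the two least-frequent nodes:
merge E(30) and A(49): 79
merge C(51) and D(61): 112
merge B(71) and 79: 150
merge 112 and 150: 262
The encoded length is the sum of every internal node's weight: 79 + 112 + 150 + 262 = 603 bits.

603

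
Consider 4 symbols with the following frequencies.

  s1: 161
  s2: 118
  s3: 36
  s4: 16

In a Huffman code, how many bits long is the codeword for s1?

Build the tree from the bottom:
combine s4(16), s3(36) → 52
combine 52, s2(118) → 170
combine s1(161), 170 → 331
s1 is a child of the root — depth 1, so its codeword is a single bit.

1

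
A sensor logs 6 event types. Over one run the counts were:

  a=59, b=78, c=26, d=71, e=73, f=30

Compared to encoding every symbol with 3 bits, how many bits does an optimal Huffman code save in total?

Fixed-length: 3 bits × 337 symbols = 1011 bits.
Huffman merges:
combine c(26), f(30) → 56
combine 56, a(59) → 115
combine d(71), e(73) → 144
combine b(78), 115 → 193
combine 144, 193 → 337
Huffman total = 56 + 115 + 144 + 193 + 337 = 845 bits.
Saving = 1011 − 845 = 166 bits.

166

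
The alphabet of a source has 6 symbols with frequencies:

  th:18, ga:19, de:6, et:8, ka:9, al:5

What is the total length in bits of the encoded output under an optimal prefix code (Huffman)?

158

Build the Huffman tree bottom-up:
al(5) + de(6) → 11
et(8) + ka(9) → 17
11 + 17 → 28
th(18) + ga(19) → 37
28 + 37 → 65
Total encoded bits = sum of merged weights = 11 + 17 + 28 + 37 + 65 = 158.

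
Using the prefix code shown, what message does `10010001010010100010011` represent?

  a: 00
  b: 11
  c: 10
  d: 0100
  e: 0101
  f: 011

cdeaccacf

Read left to right; each codeword is recognised as soon as it completes (prefix code):
  10→c | 0100→d | 0101→e | 00→a | 10→c | 10→c | 00→a | 10→c | 011→f
Decoded message: cdeaccacf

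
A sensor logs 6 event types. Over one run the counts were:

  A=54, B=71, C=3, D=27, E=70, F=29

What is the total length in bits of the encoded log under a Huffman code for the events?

Build the Huffman tree bottom-up:
merge C(3) and D(27): 30
merge F(29) and 30: 59
merge A(54) and 59: 113
merge E(70) and B(71): 141
merge 113 and 141: 254
Each symbol's bit-cost is frequency × depth; summing gives 597 bits (equivalently 30 + 59 + 113 + 141 + 254).

597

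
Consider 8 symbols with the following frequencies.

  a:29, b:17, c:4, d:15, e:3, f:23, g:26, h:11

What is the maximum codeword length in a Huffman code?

5

Merge the two lowest-weight nodes at each step:
e(3) + c(4) → 7
7 + h(11) → 18
d(15) + b(17) → 32
18 + f(23) → 41
g(26) + a(29) → 55
32 + 41 → 73
55 + 73 → 128
Maximum depth reached is 5.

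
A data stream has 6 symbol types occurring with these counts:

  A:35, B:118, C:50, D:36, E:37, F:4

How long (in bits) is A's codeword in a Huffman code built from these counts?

Huffman merges, smallest pair first:
merge F(4) and A(35): 39
merge D(36) and E(37): 73
merge 39 and C(50): 89
merge 73 and 89: 162
merge B(118) and 162: 280
The subtree containing A is merged 4 times, so code length = 4.

4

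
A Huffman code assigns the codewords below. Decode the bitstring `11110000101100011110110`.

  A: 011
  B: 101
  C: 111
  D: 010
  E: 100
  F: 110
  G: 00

Read left to right; each codeword is recognised as soon as it completes (prefix code):
  111→C | 100→E | 00→G | 101→B | 100→E | 011→A | 110→F | 110→F
Decoded message: CEGBEAFF

CEGBEAFF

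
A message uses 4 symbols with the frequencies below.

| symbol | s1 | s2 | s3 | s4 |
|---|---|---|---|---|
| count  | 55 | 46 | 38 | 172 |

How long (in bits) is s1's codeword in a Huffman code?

Build the tree from the bottom:
combine s3(38), s2(46) → 84
combine s1(55), 84 → 139
combine 139, s4(172) → 311
s1 sits 2 levels below the root, so its codeword is 2 bits.

2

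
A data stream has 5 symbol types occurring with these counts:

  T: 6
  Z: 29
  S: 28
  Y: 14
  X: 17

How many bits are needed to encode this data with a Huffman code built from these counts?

208

Greedily combine the two least-frequent nodes:
combine T(6), Y(14) → 20
combine X(17), 20 → 37
combine S(28), Z(29) → 57
combine 37, 57 → 94
Total encoded bits = sum of merged weights = 20 + 37 + 57 + 94 = 208.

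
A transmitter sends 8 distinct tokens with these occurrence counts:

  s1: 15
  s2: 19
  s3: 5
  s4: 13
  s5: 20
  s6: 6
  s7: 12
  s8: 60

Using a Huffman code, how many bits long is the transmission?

392

Merge the two smallest weights repeatedly:
combine s3(5), s6(6) → 11
combine 11, s7(12) → 23
combine s4(13), s1(15) → 28
combine s2(19), s5(20) → 39
combine 23, 28 → 51
combine 39, 51 → 90
combine s8(60), 90 → 150
The encoded length is the sum of every internal node's weight: 11 + 23 + 28 + 39 + 51 + 90 + 150 = 392 bits.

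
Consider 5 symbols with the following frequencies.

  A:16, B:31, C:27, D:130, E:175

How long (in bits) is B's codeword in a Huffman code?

Repeatedly merge the two smallest:
merge A(16) and C(27): 43
merge B(31) and 43: 74
merge 74 and D(130): 204
merge E(175) and 204: 379
B sits 3 levels below the root, so its codeword is 3 bits.

3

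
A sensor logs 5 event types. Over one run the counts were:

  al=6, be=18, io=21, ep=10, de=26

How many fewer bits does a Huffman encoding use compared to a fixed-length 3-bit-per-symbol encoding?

65

Fixed-length: 3 bits × 81 symbols = 243 bits.
Huffman merges:
combine al(6), ep(10) → 16
combine 16, be(18) → 34
combine io(21), de(26) → 47
combine 34, 47 → 81
Huffman total = 16 + 34 + 47 + 81 = 178 bits.
Saving = 243 − 178 = 65 bits.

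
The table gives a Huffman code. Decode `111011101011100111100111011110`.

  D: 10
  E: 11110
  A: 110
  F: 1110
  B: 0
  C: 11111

FFDFBEBFE

Read left to right; each codeword is recognised as soon as it completes (prefix code):
  1110→F | 1110→F | 10→D | 1110→F | 0→B | 11110→E | 0→B | 1110→F | 11110→E
Decoded message: FFDFBEBFE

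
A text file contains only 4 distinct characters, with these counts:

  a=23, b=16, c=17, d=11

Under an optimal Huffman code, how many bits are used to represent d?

2

Huffman merges, smallest pair first:
merge d(11) and b(16): 27
merge c(17) and a(23): 40
merge 27 and 40: 67
d's leaf is at depth 2, giving a 2-bit codeword.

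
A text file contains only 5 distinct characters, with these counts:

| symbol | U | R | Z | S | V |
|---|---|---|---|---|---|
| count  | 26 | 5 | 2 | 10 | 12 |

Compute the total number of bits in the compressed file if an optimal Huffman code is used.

Merge the two smallest weights repeatedly:
merge Z(2) and R(5): 7
merge 7 and S(10): 17
merge V(12) and 17: 29
merge U(26) and 29: 55
Total encoded bits = sum of merged weights = 7 + 17 + 29 + 55 = 108.

108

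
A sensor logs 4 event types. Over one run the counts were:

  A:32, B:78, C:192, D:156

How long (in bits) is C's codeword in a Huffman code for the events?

Repeatedly merge the two smallest:
combine A(32), B(78) → 110
combine 110, D(156) → 266
combine C(192), 266 → 458
C is a child of the root — depth 1, so its codeword is a single bit.

1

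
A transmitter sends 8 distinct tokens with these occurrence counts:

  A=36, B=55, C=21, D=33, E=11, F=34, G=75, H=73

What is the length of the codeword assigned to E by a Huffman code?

5

Huffman merges, smallest pair first:
merge E(11) and C(21): 32
merge 32 and D(33): 65
merge F(34) and A(36): 70
merge B(55) and 65: 120
merge 70 and H(73): 143
merge G(75) and 120: 195
merge 143 and 195: 338
The subtree containing E is merged 5 times, so code length = 5.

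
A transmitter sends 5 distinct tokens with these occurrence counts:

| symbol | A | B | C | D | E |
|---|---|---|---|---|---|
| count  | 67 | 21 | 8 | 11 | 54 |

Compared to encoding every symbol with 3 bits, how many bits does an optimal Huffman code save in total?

169

Fixed-length: 3 bits × 161 symbols = 483 bits.
Huffman merges:
merge C(8) and D(11): 19
merge 19 and B(21): 40
merge 40 and E(54): 94
merge A(67) and 94: 161
Huffman total = 19 + 40 + 94 + 161 = 314 bits.
Saving = 483 − 314 = 169 bits.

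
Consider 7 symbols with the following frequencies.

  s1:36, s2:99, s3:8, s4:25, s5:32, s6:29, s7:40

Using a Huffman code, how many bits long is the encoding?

701

Build the Huffman tree bottom-up:
merge s3(8) and s4(25): 33
merge s6(29) and s5(32): 61
merge 33 and s1(36): 69
merge s7(40) and 61: 101
merge 69 and s2(99): 168
merge 101 and 168: 269
Total encoded bits = sum of merged weights = 33 + 61 + 69 + 101 + 168 + 269 = 701.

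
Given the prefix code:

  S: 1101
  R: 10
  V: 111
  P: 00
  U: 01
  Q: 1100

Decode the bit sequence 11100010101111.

VPUUUV

Read left to right; each codeword is recognised as soon as it completes (prefix code):
  111→V | 00→P | 01→U | 01→U | 01→U | 111→V
Decoded message: VPUUUV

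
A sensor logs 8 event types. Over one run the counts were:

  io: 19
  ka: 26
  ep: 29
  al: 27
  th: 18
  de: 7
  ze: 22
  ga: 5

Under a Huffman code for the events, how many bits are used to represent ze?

3

Huffman merges, smallest pair first:
merge ga(5) and de(7): 12
merge 12 and th(18): 30
merge io(19) and ze(22): 41
merge ka(26) and al(27): 53
merge ep(29) and 30: 59
merge 41 and 53: 94
merge 59 and 94: 153
ze sits 3 levels below the root, so its codeword is 3 bits.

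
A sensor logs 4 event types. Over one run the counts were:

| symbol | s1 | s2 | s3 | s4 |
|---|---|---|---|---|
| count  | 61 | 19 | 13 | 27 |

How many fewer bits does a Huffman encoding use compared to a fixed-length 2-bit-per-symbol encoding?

Fixed-length: 2 bits × 120 symbols = 240 bits.
Huffman merges:
combine s3(13), s2(19) → 32
combine s4(27), 32 → 59
combine 59, s1(61) → 120
Huffman total = 32 + 59 + 120 = 211 bits.
Saving = 240 − 211 = 29 bits.

29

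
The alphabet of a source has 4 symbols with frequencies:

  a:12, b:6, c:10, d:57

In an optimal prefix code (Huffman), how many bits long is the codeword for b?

Build the tree from the bottom:
merge b(6) and c(10): 16
merge a(12) and 16: 28
merge 28 and d(57): 85
The subtree containing b is merged 3 times, so code length = 3.

3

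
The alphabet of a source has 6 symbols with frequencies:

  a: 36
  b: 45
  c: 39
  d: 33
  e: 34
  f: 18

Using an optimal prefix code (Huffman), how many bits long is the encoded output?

Build the Huffman tree bottom-up:
f(18) + d(33) → 51
e(34) + a(36) → 70
c(39) + b(45) → 84
51 + 70 → 121
84 + 121 → 205
Total encoded bits = sum of merged weights = 51 + 70 + 84 + 121 + 205 = 531.

531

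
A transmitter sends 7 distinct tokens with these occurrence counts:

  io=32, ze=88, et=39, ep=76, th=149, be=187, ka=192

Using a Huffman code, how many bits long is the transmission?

1979

Build the Huffman tree bottom-up:
io(32) + et(39) → 71
71 + ep(76) → 147
ze(88) + 147 → 235
th(149) + be(187) → 336
ka(192) + 235 → 427
336 + 427 → 763
Total encoded bits = sum of merged weights = 71 + 147 + 235 + 336 + 427 + 763 = 1979.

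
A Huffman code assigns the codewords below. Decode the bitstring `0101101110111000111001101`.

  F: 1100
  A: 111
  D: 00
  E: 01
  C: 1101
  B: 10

EEBAEFEFC

Read left to right; each codeword is recognised as soon as it completes (prefix code):
  01→E | 01→E | 10→B | 111→A | 01→E | 1100→F | 01→E | 1100→F | 1101→C
Decoded message: EEBAEFEFC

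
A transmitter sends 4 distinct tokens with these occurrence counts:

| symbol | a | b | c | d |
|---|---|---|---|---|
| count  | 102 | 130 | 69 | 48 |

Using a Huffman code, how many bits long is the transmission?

685

Greedily combine the two least-frequent nodes:
d(48) + c(69) → 117
a(102) + 117 → 219
b(130) + 219 → 349
The encoded length is the sum of every internal node's weight: 117 + 219 + 349 = 685 bits.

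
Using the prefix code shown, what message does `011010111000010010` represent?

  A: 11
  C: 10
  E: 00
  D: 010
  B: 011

BDACEDD

Read left to right; each codeword is recognised as soon as it completes (prefix code):
  011→B | 010→D | 11→A | 10→C | 00→E | 010→D | 010→D
Decoded message: BDACEDD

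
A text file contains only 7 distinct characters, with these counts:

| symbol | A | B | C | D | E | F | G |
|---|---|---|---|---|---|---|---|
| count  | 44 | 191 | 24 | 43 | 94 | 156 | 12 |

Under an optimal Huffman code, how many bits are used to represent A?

Build the tree from the bottom:
combine G(12), C(24) → 36
combine 36, D(43) → 79
combine A(44), 79 → 123
combine E(94), 123 → 217
combine F(156), B(191) → 347
combine 217, 347 → 564
A's leaf is at depth 3, giving a 3-bit codeword.

3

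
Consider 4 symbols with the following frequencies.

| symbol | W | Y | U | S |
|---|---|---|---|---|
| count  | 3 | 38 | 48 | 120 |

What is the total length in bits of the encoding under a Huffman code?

Merge the two smallest weights repeatedly:
combine W(3), Y(38) → 41
combine 41, U(48) → 89
combine 89, S(120) → 209
Total encoded bits = sum of merged weights = 41 + 89 + 209 = 339.

339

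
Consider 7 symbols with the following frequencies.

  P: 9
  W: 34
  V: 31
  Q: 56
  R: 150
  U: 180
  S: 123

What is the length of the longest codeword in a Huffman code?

5

Merge the two lowest-weight nodes at each step:
combine P(9), V(31) → 40
combine W(34), 40 → 74
combine Q(56), 74 → 130
combine S(123), 130 → 253
combine R(150), U(180) → 330
combine 253, 330 → 583
The first pair merged (P, V) ends up deepest, at depth 5.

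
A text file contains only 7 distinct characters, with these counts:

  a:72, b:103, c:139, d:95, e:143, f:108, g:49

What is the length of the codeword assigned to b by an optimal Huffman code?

3

Build the tree from the bottom:
g(49) + a(72) → 121
d(95) + b(103) → 198
f(108) + 121 → 229
c(139) + e(143) → 282
198 + 229 → 427
282 + 427 → 709
b's leaf is at depth 3, giving a 3-bit codeword.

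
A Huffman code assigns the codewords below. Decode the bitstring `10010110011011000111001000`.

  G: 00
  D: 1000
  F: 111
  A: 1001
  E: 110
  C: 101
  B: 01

Read left to right; each codeword is recognised as soon as it completes (prefix code):
  1001→A | 01→B | 1001→A | 101→C | 1000→D | 111→F | 00→G | 1000→D
Decoded message: ABACDFGD

ABACDFGD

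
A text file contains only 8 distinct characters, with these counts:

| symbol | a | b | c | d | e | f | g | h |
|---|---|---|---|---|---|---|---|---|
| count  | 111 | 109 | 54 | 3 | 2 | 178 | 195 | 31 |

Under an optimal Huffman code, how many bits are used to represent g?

2

Repeatedly merge the two smallest:
combine e(2), d(3) → 5
combine 5, h(31) → 36
combine 36, c(54) → 90
combine 90, b(109) → 199
combine a(111), f(178) → 289
combine g(195), 199 → 394
combine 289, 394 → 683
g's leaf is at depth 2, giving a 2-bit codeword.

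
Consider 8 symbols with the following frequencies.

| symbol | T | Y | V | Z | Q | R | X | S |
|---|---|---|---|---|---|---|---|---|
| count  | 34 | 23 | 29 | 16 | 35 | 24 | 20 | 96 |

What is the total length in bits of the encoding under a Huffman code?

Greedily combine the two least-frequent nodes:
merge Z(16) and X(20): 36
merge Y(23) and R(24): 47
merge V(29) and T(34): 63
merge Q(35) and 36: 71
merge 47 and 63: 110
merge 71 and S(96): 167
merge 110 and 167: 277
The encoded length is the sum of every internal node's weight: 36 + 47 + 63 + 71 + 110 + 167 + 277 = 771 bits.

771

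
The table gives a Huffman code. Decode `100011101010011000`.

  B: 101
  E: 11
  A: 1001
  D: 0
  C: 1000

CEBDAC

Read left to right; each codeword is recognised as soon as it completes (prefix code):
  1000→C | 11→E | 101→B | 0→D | 1001→A | 1000→C
Decoded message: CEBDAC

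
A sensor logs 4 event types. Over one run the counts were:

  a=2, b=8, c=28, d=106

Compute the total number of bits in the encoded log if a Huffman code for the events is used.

Merge the two smallest weights repeatedly:
a(2) + b(8) → 10
10 + c(28) → 38
38 + d(106) → 144
Total encoded bits = sum of merged weights = 10 + 38 + 144 = 192.

192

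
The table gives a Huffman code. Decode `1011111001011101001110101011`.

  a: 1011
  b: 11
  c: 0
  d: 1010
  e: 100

Read left to right; each codeword is recognised as soon as it completes (prefix code):
  1011→a | 11→b | 100→e | 1011→a | 1010→d | 0→c | 11→b | 1010→d | 1011→a
Decoded message: abeadcbda

abeadcbda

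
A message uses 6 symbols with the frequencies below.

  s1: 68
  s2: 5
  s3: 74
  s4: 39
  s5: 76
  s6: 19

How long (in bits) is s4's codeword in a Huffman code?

3

Build the tree from the bottom:
s2(5) + s6(19) → 24
24 + s4(39) → 63
63 + s1(68) → 131
s3(74) + s5(76) → 150
131 + 150 → 281
s4's leaf is at depth 3, giving a 3-bit codeword.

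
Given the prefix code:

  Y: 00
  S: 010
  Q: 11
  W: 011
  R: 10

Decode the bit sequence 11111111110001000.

QQQQQYSY

Read left to right; each codeword is recognised as soon as it completes (prefix code):
  11→Q | 11→Q | 11→Q | 11→Q | 11→Q | 00→Y | 010→S | 00→Y
Decoded message: QQQQQYSY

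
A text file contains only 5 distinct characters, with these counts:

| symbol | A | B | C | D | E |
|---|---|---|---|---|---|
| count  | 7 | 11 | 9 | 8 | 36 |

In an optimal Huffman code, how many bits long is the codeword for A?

3

Huffman merges, smallest pair first:
combine A(7), D(8) → 15
combine C(9), B(11) → 20
combine 15, 20 → 35
combine 35, E(36) → 71
A's leaf is at depth 3, giving a 3-bit codeword.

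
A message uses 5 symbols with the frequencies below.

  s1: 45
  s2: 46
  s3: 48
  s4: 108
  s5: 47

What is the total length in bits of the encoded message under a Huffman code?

666

Build the Huffman tree bottom-up:
combine s1(45), s2(46) → 91
combine s5(47), s3(48) → 95
combine 91, 95 → 186
combine s4(108), 186 → 294
Total encoded bits = sum of merged weights = 91 + 95 + 186 + 294 = 666.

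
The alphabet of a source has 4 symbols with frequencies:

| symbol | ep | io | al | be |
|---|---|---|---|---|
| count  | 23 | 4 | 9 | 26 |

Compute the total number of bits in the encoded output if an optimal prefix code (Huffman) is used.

111

Merge the two smallest weights repeatedly:
io(4) + al(9) → 13
13 + ep(23) → 36
be(26) + 36 → 62
The encoded length is the sum of every internal node's weight: 13 + 36 + 62 = 111 bits.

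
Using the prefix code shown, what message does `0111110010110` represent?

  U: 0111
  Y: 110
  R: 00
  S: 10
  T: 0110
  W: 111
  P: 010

UYPY

Read left to right; each codeword is recognised as soon as it completes (prefix code):
  0111→U | 110→Y | 010→P | 110→Y
Decoded message: UYPY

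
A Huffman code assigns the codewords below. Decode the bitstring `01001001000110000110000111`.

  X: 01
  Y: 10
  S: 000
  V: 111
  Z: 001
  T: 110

Read left to right; each codeword is recognised as soon as it completes (prefix code):
  01→X | 001→Z | 001→Z | 000→S | 110→T | 000→S | 110→T | 000→S | 111→V
Decoded message: XZZSTSTSV

XZZSTSTSV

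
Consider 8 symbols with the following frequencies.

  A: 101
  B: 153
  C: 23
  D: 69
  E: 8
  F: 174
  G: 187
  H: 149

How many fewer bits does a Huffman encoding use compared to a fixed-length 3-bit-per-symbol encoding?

Fixed-length: 3 bits × 864 symbols = 2592 bits.
Huffman merges:
merge E(8) and C(23): 31
merge 31 and D(69): 100
merge 100 and A(101): 201
merge H(149) and B(153): 302
merge F(174) and G(187): 361
merge 201 and 302: 503
merge 361 and 503: 864
Huffman total = 31 + 100 + 201 + 302 + 361 + 503 + 864 = 2362 bits.
Saving = 2592 − 2362 = 230 bits.

230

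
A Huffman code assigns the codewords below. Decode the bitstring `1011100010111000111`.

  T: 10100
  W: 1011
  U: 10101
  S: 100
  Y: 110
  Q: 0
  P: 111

Read left to right; each codeword is recognised as soon as it completes (prefix code):
  1011→W | 100→S | 0→Q | 1011→W | 100→S | 0→Q | 111→P
Decoded message: WSQWSQP

WSQWSQP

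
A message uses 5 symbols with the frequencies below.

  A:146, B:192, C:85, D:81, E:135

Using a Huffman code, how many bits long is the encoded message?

1444

Greedily combine the two least-frequent nodes:
D(81) + C(85) → 166
E(135) + A(146) → 281
166 + B(192) → 358
281 + 358 → 639
Total encoded bits = sum of merged weights = 166 + 281 + 358 + 639 = 1444.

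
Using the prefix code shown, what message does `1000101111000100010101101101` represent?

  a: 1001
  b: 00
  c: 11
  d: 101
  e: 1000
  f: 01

edceedfdd

Read left to right; each codeword is recognised as soon as it completes (prefix code):
  1000→e | 101→d | 11→c | 1000→e | 1000→e | 101→d | 01→f | 101→d | 101→d
Decoded message: edceedfdd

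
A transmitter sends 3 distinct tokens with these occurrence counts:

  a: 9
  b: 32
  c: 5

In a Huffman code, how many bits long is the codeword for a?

2

Build the tree from the bottom:
merge c(5) and a(9): 14
merge 14 and b(32): 46
a sits 2 levels below the root, so its codeword is 2 bits.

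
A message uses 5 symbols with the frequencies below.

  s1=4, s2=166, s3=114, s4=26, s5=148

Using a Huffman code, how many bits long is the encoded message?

Build the Huffman tree bottom-up:
merge s1(4) and s4(26): 30
merge 30 and s3(114): 144
merge 144 and s5(148): 292
merge s2(166) and 292: 458
The encoded length is the sum of every internal node's weight: 30 + 144 + 292 + 458 = 924 bits.

924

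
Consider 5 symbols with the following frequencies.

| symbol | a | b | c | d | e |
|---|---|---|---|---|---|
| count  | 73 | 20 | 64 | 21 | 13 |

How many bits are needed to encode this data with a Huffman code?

396

Greedily combine the two least-frequent nodes:
e(13) + b(20) → 33
d(21) + 33 → 54
54 + c(64) → 118
a(73) + 118 → 191
The encoded length is the sum of every internal node's weight: 33 + 54 + 118 + 191 = 396 bits.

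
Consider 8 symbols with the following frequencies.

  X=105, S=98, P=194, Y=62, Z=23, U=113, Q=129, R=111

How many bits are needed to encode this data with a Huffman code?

Greedily combine the two least-frequent nodes:
Z(23) + Y(62) → 85
85 + S(98) → 183
X(105) + R(111) → 216
U(113) + Q(129) → 242
183 + P(194) → 377
216 + 242 → 458
377 + 458 → 835
The encoded length is the sum of every internal node's weight: 85 + 183 + 216 + 242 + 377 + 458 + 835 = 2396 bits.

2396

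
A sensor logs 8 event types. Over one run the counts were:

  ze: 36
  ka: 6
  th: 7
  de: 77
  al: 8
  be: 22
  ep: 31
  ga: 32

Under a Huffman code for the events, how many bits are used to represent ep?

Build the tree from the bottom:
ka(6) + th(7) → 13
al(8) + 13 → 21
21 + be(22) → 43
ep(31) + ga(32) → 63
ze(36) + 43 → 79
63 + de(77) → 140
79 + 140 → 219
ep's leaf is at depth 3, giving a 3-bit codeword.

3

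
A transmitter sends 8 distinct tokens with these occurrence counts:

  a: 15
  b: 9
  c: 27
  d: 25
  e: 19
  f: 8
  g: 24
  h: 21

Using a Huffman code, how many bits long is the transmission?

Merge the two smallest weights repeatedly:
merge f(8) and b(9): 17
merge a(15) and 17: 32
merge e(19) and h(21): 40
merge g(24) and d(25): 49
merge c(27) and 32: 59
merge 40 and 49: 89
merge 59 and 89: 148
Total encoded bits = sum of merged weights = 17 + 32 + 40 + 49 + 59 + 89 + 148 = 434.

434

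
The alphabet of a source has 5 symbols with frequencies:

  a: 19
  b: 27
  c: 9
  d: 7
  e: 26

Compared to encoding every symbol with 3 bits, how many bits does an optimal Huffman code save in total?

Fixed-length: 3 bits × 88 symbols = 264 bits.
Huffman merges:
d(7) + c(9) → 16
16 + a(19) → 35
e(26) + b(27) → 53
35 + 53 → 88
Huffman total = 16 + 35 + 53 + 88 = 192 bits.
Saving = 264 − 192 = 72 bits.

72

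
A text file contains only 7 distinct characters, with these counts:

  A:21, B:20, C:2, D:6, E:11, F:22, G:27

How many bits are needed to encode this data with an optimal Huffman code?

Greedily combine the two least-frequent nodes:
combine C(2), D(6) → 8
combine 8, E(11) → 19
combine 19, B(20) → 39
combine A(21), F(22) → 43
combine G(27), 39 → 66
combine 43, 66 → 109
Total encoded bits = sum of merged weights = 8 + 19 + 39 + 43 + 66 + 109 = 284.

284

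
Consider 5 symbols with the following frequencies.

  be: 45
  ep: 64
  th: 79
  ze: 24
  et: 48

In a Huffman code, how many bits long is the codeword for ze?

Build the tree from the bottom:
ze(24) + be(45) → 69
et(48) + ep(64) → 112
69 + th(79) → 148
112 + 148 → 260
ze sits 3 levels below the root, so its codeword is 3 bits.

3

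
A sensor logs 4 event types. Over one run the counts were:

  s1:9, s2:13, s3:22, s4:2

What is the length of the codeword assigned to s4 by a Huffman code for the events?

Huffman merges, smallest pair first:
s4(2) + s1(9) → 11
11 + s2(13) → 24
s3(22) + 24 → 46
The subtree containing s4 is merged 3 times, so code length = 3.

3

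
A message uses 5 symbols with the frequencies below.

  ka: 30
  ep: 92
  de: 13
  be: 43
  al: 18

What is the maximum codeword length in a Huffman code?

4

Merge the two lowest-weight nodes at each step:
combine de(13), al(18) → 31
combine ka(30), 31 → 61
combine be(43), 61 → 104
combine ep(92), 104 → 196
Maximum depth reached is 4.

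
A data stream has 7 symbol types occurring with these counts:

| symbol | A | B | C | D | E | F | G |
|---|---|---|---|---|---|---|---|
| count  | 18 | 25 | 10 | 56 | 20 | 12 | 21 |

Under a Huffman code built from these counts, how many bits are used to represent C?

4

Build the tree from the bottom:
merge C(10) and F(12): 22
merge A(18) and E(20): 38
merge G(21) and 22: 43
merge B(25) and 38: 63
merge 43 and D(56): 99
merge 63 and 99: 162
C sits 4 levels below the root, so its codeword is 4 bits.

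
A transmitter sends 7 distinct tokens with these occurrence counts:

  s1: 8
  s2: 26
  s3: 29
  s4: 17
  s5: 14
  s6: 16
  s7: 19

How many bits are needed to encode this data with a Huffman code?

354

Greedily combine the two least-frequent nodes:
s1(8) + s5(14) → 22
s6(16) + s4(17) → 33
s7(19) + 22 → 41
s2(26) + s3(29) → 55
33 + 41 → 74
55 + 74 → 129
The encoded length is the sum of every internal node's weight: 22 + 33 + 41 + 55 + 74 + 129 = 354 bits.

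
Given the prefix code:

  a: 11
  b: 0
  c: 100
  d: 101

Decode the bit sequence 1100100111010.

abbcadb

Read left to right; each codeword is recognised as soon as it completes (prefix code):
  11→a | 0→b | 0→b | 100→c | 11→a | 101→d | 0→b
Decoded message: abbcadb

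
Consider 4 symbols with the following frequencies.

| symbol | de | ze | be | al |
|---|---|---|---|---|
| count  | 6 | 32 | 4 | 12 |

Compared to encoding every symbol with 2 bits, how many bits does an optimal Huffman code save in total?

22

Fixed-length: 2 bits × 54 symbols = 108 bits.
Huffman merges:
combine be(4), de(6) → 10
combine 10, al(12) → 22
combine 22, ze(32) → 54
Huffman total = 10 + 22 + 54 = 86 bits.
Saving = 108 − 86 = 22 bits.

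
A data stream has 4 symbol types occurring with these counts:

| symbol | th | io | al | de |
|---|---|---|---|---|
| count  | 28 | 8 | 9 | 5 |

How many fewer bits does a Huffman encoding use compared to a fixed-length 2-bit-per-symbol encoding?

Fixed-length: 2 bits × 50 symbols = 100 bits.
Huffman merges:
de(5) + io(8) → 13
al(9) + 13 → 22
22 + th(28) → 50
Huffman total = 13 + 22 + 50 = 85 bits.
Saving = 100 − 85 = 15 bits.

15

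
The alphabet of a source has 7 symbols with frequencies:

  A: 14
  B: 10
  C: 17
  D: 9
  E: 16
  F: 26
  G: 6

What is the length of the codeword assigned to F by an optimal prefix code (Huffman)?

2

Build the tree from the bottom:
merge G(6) and D(9): 15
merge B(10) and A(14): 24
merge 15 and E(16): 31
merge C(17) and 24: 41
merge F(26) and 31: 57
merge 41 and 57: 98
The subtree containing F is merged 2 times, so code length = 2.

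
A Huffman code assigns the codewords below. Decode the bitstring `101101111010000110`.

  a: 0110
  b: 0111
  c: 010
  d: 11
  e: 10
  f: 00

Read left to right; each codeword is recognised as soon as it completes (prefix code):
  10→e | 11→d | 0111→b | 10→e | 10→e | 00→f | 0110→a
Decoded message: edbeefa

edbeefa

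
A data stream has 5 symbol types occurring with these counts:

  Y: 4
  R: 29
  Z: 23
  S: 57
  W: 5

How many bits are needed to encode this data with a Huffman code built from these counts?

Greedily combine the two least-frequent nodes:
merge Y(4) and W(5): 9
merge 9 and Z(23): 32
merge R(29) and 32: 61
merge S(57) and 61: 118
Each symbol's bit-cost is frequency × depth; summing gives 220 bits (equivalently 9 + 32 + 61 + 118).

220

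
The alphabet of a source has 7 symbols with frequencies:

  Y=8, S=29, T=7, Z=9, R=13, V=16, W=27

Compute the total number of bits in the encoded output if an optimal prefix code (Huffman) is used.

Greedily combine the two least-frequent nodes:
T(7) + Y(8) → 15
Z(9) + R(13) → 22
15 + V(16) → 31
22 + W(27) → 49
S(29) + 31 → 60
49 + 60 → 109
The encoded length is the sum of every internal node's weight: 15 + 22 + 31 + 49 + 60 + 109 = 286 bits.

286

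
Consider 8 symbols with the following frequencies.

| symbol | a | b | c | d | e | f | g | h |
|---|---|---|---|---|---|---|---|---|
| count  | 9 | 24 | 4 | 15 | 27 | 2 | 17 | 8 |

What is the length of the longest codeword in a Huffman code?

Merge the two lowest-weight nodes at each step:
f(2) + c(4) → 6
6 + h(8) → 14
a(9) + 14 → 23
d(15) + g(17) → 32
23 + b(24) → 47
e(27) + 32 → 59
47 + 59 → 106
The first pair merged (f, c) ends up deepest, at depth 5.

5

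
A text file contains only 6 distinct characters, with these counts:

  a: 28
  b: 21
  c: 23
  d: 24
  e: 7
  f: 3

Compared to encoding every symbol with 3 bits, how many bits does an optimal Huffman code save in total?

Fixed-length: 3 bits × 106 symbols = 318 bits.
Huffman merges:
f(3) + e(7) → 10
10 + b(21) → 31
c(23) + d(24) → 47
a(28) + 31 → 59
47 + 59 → 106
Huffman total = 10 + 31 + 47 + 59 + 106 = 253 bits.
Saving = 318 − 253 = 65 bits.

65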